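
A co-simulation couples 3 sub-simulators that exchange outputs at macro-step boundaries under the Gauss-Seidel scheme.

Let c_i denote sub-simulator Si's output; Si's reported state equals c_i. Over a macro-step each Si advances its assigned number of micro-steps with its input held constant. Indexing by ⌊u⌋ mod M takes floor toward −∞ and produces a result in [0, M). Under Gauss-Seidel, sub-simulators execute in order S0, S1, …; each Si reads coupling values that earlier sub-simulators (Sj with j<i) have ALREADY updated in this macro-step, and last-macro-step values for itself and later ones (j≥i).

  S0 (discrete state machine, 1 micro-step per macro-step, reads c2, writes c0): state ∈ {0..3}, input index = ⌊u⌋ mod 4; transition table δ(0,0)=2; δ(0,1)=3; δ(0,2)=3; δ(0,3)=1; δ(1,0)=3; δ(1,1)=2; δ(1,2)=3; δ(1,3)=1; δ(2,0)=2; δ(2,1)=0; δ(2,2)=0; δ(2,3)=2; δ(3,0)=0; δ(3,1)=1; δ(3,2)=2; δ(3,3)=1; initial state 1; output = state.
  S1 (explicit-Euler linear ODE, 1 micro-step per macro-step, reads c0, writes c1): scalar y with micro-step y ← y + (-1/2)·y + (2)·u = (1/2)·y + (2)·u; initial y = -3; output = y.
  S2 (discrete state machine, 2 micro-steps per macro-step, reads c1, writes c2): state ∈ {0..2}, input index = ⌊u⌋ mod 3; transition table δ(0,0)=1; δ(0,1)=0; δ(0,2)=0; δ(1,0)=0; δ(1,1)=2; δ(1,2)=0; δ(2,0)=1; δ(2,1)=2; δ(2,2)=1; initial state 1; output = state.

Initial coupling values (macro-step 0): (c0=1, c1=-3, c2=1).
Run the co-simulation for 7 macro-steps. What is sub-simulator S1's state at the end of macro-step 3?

macro 1: S0 reads c2=1 → after 1×micro: 2; S1 reads c0=2 → after 1×micro: 5/2; S2 reads c1=5/2 → after 2×micro: 0 ⇒ (c0=2, c1=5/2, c2=0)
macro 2: S0 reads c2=0 → after 1×micro: 2; S1 reads c0=2 → after 1×micro: 21/4; S2 reads c1=21/4 → after 2×micro: 0 ⇒ (c0=2, c1=21/4, c2=0)
macro 3: S0 reads c2=0 → after 1×micro: 2; S1 reads c0=2 → after 1×micro: 53/8; S2 reads c1=53/8 → after 2×micro: 0 ⇒ (c0=2, c1=53/8, c2=0)
macro 4: S0 reads c2=0 → after 1×micro: 2; S1 reads c0=2 → after 1×micro: 117/16; S2 reads c1=117/16 → after 2×micro: 0 ⇒ (c0=2, c1=117/16, c2=0)
macro 5: S0 reads c2=0 → after 1×micro: 2; S1 reads c0=2 → after 1×micro: 245/32; S2 reads c1=245/32 → after 2×micro: 0 ⇒ (c0=2, c1=245/32, c2=0)
macro 6: S0 reads c2=0 → after 1×micro: 2; S1 reads c0=2 → after 1×micro: 501/64; S2 reads c1=501/64 → after 2×micro: 0 ⇒ (c0=2, c1=501/64, c2=0)
macro 7: S0 reads c2=0 → after 1×micro: 2; S1 reads c0=2 → after 1×micro: 1013/128; S2 reads c1=1013/128 → after 2×micro: 0 ⇒ (c0=2, c1=1013/128, c2=0)

S1 state at macro-step 3 = 53/8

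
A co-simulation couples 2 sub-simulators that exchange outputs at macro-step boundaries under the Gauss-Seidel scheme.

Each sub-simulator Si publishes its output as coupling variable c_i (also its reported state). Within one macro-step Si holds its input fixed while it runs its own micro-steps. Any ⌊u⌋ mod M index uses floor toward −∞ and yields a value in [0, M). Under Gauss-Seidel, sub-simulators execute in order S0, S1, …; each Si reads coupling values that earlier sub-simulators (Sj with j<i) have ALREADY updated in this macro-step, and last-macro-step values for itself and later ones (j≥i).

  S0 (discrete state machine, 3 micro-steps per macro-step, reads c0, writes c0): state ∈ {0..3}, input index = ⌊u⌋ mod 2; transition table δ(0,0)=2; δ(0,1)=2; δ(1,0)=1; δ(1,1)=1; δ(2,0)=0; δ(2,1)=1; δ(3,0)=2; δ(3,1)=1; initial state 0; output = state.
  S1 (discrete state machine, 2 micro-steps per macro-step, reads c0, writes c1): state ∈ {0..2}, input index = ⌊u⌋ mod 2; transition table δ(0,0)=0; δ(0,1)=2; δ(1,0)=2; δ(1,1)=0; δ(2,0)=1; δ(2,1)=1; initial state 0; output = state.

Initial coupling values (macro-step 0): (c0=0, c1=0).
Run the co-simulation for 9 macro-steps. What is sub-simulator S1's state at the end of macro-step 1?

S1 state at macro-step 1 = 0

macro 1: S0 reads c0=0 → after 3×micro: 2; S1 reads c0=2 → after 2×micro: 0 ⇒ (c0=2, c1=0)
macro 2: S0 reads c0=2 → after 3×micro: 0; S1 reads c0=0 → after 2×micro: 0 ⇒ (c0=0, c1=0)
macro 3: S0 reads c0=0 → after 3×micro: 2; S1 reads c0=2 → after 2×micro: 0 ⇒ (c0=2, c1=0)
macro 4: S0 reads c0=2 → after 3×micro: 0; S1 reads c0=0 → after 2×micro: 0 ⇒ (c0=0, c1=0)
macro 5: S0 reads c0=0 → after 3×micro: 2; S1 reads c0=2 → after 2×micro: 0 ⇒ (c0=2, c1=0)
macro 6: S0 reads c0=2 → after 3×micro: 0; S1 reads c0=0 → after 2×micro: 0 ⇒ (c0=0, c1=0)
macro 7: S0 reads c0=0 → after 3×micro: 2; S1 reads c0=2 → after 2×micro: 0 ⇒ (c0=2, c1=0)
macro 8: S0 reads c0=2 → after 3×micro: 0; S1 reads c0=0 → after 2×micro: 0 ⇒ (c0=0, c1=0)
macro 9: S0 reads c0=0 → after 3×micro: 2; S1 reads c0=2 → after 2×micro: 0 ⇒ (c0=2, c1=0)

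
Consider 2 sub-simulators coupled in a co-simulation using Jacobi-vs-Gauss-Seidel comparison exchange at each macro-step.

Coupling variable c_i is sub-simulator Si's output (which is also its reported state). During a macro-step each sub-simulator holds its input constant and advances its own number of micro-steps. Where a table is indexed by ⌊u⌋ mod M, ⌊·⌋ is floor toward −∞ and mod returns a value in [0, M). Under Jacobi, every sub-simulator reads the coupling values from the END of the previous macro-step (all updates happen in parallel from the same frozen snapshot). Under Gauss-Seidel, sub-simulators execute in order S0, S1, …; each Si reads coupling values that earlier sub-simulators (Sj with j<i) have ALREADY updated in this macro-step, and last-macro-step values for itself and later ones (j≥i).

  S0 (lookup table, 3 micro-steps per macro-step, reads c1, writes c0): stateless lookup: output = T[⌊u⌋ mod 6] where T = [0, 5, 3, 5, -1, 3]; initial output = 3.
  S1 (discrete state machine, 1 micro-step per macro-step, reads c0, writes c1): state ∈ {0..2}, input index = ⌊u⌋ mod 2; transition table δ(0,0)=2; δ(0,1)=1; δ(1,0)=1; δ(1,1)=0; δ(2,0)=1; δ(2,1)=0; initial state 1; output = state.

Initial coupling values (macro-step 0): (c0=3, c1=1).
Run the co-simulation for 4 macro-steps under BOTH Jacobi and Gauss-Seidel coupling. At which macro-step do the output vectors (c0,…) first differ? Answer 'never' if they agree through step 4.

first divergence at macro-step: 2

[Jacobi] macro 1: S0 reads c1=1 → after 3×micro: 5; S1 reads c0=3 → after 1×micro: 0 ⇒ (c0=5, c1=0)
[Jacobi] macro 2: S0 reads c1=0 → after 3×micro: 0; S1 reads c0=5 → after 1×micro: 1 ⇒ (c0=0, c1=1)
[Jacobi] macro 3: S0 reads c1=1 → after 3×micro: 5; S1 reads c0=0 → after 1×micro: 1 ⇒ (c0=5, c1=1)
[Jacobi] macro 4: S0 reads c1=1 → after 3×micro: 5; S1 reads c0=5 → after 1×micro: 0 ⇒ (c0=5, c1=0)
[Gauss-Seidel] macro 1: S0 reads c1=1 → after 3×micro: 5; S1 reads c0=5 → after 1×micro: 0 ⇒ (c0=5, c1=0)
[Gauss-Seidel] macro 2: S0 reads c1=0 → after 3×micro: 0; S1 reads c0=0 → after 1×micro: 2 ⇒ (c0=0, c1=2)
[Gauss-Seidel] macro 3: S0 reads c1=2 → after 3×micro: 3; S1 reads c0=3 → after 1×micro: 0 ⇒ (c0=3, c1=0)
[Gauss-Seidel] macro 4: S0 reads c1=0 → after 3×micro: 0; S1 reads c0=0 → after 1×micro: 2 ⇒ (c0=0, c1=2)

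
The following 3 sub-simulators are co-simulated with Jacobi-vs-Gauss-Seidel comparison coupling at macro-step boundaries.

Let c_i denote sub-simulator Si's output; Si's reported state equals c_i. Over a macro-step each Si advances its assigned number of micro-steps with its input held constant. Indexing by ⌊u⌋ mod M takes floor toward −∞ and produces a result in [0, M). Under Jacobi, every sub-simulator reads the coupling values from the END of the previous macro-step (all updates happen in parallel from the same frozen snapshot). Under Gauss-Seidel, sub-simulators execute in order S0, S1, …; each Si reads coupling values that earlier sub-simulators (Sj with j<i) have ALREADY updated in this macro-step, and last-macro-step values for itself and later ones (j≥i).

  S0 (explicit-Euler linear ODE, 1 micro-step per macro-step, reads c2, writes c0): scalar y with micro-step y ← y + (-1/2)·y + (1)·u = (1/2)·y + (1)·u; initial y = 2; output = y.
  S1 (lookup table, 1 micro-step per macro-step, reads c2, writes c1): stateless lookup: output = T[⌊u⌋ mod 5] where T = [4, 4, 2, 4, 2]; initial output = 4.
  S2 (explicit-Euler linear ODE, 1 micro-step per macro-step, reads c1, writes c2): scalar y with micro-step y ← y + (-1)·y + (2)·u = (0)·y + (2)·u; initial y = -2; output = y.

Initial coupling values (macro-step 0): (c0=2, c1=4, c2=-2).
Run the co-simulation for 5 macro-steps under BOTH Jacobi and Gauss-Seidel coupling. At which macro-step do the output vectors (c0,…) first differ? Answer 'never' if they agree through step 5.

[Jacobi] macro 1: S0 reads c2=-2 → after 1×micro: -1; S1 reads c2=-2 → after 1×micro: 4; S2 reads c1=4 → after 1×micro: 8 ⇒ (c0=-1, c1=4, c2=8)
[Jacobi] macro 2: S0 reads c2=8 → after 1×micro: 15/2; S1 reads c2=8 → after 1×micro: 4; S2 reads c1=4 → after 1×micro: 8 ⇒ (c0=15/2, c1=4, c2=8)
[Jacobi] macro 3: S0 reads c2=8 → after 1×micro: 47/4; S1 reads c2=8 → after 1×micro: 4; S2 reads c1=4 → after 1×micro: 8 ⇒ (c0=47/4, c1=4, c2=8)
[Jacobi] macro 4: S0 reads c2=8 → after 1×micro: 111/8; S1 reads c2=8 → after 1×micro: 4; S2 reads c1=4 → after 1×micro: 8 ⇒ (c0=111/8, c1=4, c2=8)
[Jacobi] macro 5: S0 reads c2=8 → after 1×micro: 239/16; S1 reads c2=8 → after 1×micro: 4; S2 reads c1=4 → after 1×micro: 8 ⇒ (c0=239/16, c1=4, c2=8)
[Gauss-Seidel] macro 1: S0 reads c2=-2 → after 1×micro: -1; S1 reads c2=-2 → after 1×micro: 4; S2 reads c1=4 → after 1×micro: 8 ⇒ (c0=-1, c1=4, c2=8)
[Gauss-Seidel] macro 2: S0 reads c2=8 → after 1×micro: 15/2; S1 reads c2=8 → after 1×micro: 4; S2 reads c1=4 → after 1×micro: 8 ⇒ (c0=15/2, c1=4, c2=8)
[Gauss-Seidel] macro 3: S0 reads c2=8 → after 1×micro: 47/4; S1 reads c2=8 → after 1×micro: 4; S2 reads c1=4 → after 1×micro: 8 ⇒ (c0=47/4, c1=4, c2=8)
[Gauss-Seidel] macro 4: S0 reads c2=8 → after 1×micro: 111/8; S1 reads c2=8 → after 1×micro: 4; S2 reads c1=4 → after 1×micro: 8 ⇒ (c0=111/8, c1=4, c2=8)
[Gauss-Seidel] macro 5: S0 reads c2=8 → after 1×micro: 239/16; S1 reads c2=8 → after 1×micro: 4; S2 reads c1=4 → after 1×micro: 8 ⇒ (c0=239/16, c1=4, c2=8)

first divergence at macro-step: never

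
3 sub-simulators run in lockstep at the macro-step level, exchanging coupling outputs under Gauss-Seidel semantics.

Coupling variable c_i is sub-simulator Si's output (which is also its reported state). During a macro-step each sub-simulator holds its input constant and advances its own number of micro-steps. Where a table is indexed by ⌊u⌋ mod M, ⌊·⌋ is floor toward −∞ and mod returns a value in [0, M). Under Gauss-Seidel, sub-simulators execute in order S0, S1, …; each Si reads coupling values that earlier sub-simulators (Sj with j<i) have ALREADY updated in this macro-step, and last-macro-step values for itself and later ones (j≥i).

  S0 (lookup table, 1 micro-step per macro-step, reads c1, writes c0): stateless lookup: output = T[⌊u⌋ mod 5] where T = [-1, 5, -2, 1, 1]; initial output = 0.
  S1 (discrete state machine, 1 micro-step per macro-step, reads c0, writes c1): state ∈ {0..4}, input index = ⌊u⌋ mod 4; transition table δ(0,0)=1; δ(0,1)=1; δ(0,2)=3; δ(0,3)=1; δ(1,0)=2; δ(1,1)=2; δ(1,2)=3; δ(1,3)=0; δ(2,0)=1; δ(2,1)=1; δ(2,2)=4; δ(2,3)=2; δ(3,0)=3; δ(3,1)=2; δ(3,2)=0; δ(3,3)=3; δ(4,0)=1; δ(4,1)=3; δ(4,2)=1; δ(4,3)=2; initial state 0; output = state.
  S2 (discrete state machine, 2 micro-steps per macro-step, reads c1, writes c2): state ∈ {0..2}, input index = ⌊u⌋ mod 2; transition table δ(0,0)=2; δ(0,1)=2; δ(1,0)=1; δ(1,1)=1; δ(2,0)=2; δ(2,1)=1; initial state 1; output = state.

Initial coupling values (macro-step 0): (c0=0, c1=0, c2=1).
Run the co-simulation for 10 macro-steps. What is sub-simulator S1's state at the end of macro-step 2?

S1 state at macro-step 2 = 2

macro 1: S0 reads c1=0 → after 1×micro: -1; S1 reads c0=-1 → after 1×micro: 1; S2 reads c1=1 → after 2×micro: 1 ⇒ (c0=-1, c1=1, c2=1)
macro 2: S0 reads c1=1 → after 1×micro: 5; S1 reads c0=5 → after 1×micro: 2; S2 reads c1=2 → after 2×micro: 1 ⇒ (c0=5, c1=2, c2=1)
macro 3: S0 reads c1=2 → after 1×micro: -2; S1 reads c0=-2 → after 1×micro: 4; S2 reads c1=4 → after 2×micro: 1 ⇒ (c0=-2, c1=4, c2=1)
macro 4: S0 reads c1=4 → after 1×micro: 1; S1 reads c0=1 → after 1×micro: 3; S2 reads c1=3 → after 2×micro: 1 ⇒ (c0=1, c1=3, c2=1)
macro 5: S0 reads c1=3 → after 1×micro: 1; S1 reads c0=1 → after 1×micro: 2; S2 reads c1=2 → after 2×micro: 1 ⇒ (c0=1, c1=2, c2=1)
macro 6: S0 reads c1=2 → after 1×micro: -2; S1 reads c0=-2 → after 1×micro: 4; S2 reads c1=4 → after 2×micro: 1 ⇒ (c0=-2, c1=4, c2=1)
macro 7: S0 reads c1=4 → after 1×micro: 1; S1 reads c0=1 → after 1×micro: 3; S2 reads c1=3 → after 2×micro: 1 ⇒ (c0=1, c1=3, c2=1)
macro 8: S0 reads c1=3 → after 1×micro: 1; S1 reads c0=1 → after 1×micro: 2; S2 reads c1=2 → after 2×micro: 1 ⇒ (c0=1, c1=2, c2=1)
macro 9: S0 reads c1=2 → after 1×micro: -2; S1 reads c0=-2 → after 1×micro: 4; S2 reads c1=4 → after 2×micro: 1 ⇒ (c0=-2, c1=4, c2=1)
macro 10: S0 reads c1=4 → after 1×micro: 1; S1 reads c0=1 → after 1×micro: 3; S2 reads c1=3 → after 2×micro: 1 ⇒ (c0=1, c1=3, c2=1)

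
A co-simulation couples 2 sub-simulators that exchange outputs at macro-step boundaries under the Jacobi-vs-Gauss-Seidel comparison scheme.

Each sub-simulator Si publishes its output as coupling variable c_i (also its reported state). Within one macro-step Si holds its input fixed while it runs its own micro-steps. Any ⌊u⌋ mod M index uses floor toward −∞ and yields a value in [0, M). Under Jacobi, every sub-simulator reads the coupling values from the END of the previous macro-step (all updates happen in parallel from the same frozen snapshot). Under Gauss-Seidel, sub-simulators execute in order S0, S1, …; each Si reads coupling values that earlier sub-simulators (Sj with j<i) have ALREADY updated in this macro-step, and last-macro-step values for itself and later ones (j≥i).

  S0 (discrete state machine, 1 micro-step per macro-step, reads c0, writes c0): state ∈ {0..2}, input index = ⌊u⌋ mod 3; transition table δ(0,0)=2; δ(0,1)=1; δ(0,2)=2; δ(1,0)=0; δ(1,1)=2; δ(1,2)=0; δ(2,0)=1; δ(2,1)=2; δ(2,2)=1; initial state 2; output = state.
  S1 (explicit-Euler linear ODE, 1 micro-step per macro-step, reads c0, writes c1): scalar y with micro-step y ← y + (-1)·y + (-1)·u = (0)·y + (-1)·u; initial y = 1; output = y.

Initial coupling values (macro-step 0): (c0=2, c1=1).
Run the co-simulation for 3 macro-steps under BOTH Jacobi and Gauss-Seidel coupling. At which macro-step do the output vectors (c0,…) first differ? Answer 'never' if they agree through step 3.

[Jacobi] macro 1: S0 reads c0=2 → after 1×micro: 1; S1 reads c0=2 → after 1×micro: -2 ⇒ (c0=1, c1=-2)
[Jacobi] macro 2: S0 reads c0=1 → after 1×micro: 2; S1 reads c0=1 → after 1×micro: -1 ⇒ (c0=2, c1=-1)
[Jacobi] macro 3: S0 reads c0=2 → after 1×micro: 1; S1 reads c0=2 → after 1×micro: -2 ⇒ (c0=1, c1=-2)
[Gauss-Seidel] macro 1: S0 reads c0=2 → after 1×micro: 1; S1 reads c0=1 → after 1×micro: -1 ⇒ (c0=1, c1=-1)
[Gauss-Seidel] macro 2: S0 reads c0=1 → after 1×micro: 2; S1 reads c0=2 → after 1×micro: -2 ⇒ (c0=2, c1=-2)
[Gauss-Seidel] macro 3: S0 reads c0=2 → after 1×micro: 1; S1 reads c0=1 → after 1×micro: -1 ⇒ (c0=1, c1=-1)

first divergence at macro-step: 1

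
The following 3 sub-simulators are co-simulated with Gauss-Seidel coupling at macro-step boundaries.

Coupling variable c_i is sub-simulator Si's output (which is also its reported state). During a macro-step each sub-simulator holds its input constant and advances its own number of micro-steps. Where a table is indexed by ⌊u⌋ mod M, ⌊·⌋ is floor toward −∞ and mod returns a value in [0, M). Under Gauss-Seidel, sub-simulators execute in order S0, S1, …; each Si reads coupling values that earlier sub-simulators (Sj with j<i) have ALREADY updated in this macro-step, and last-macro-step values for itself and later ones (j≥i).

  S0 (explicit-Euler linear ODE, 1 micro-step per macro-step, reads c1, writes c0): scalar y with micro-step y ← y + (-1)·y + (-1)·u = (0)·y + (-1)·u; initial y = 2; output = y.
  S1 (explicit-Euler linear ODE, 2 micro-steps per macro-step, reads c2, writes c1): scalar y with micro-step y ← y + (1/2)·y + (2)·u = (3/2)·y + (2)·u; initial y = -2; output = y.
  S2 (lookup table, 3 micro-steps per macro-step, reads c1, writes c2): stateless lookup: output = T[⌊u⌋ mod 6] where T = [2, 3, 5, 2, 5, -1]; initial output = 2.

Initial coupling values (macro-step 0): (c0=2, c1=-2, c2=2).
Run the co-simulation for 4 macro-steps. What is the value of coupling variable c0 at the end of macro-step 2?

macro 1: S0 reads c1=-2 → after 1×micro: 2; S1 reads c2=2 → after 2×micro: 11/2; S2 reads c1=11/2 → after 3×micro: -1 ⇒ (c0=2, c1=11/2, c2=-1)
macro 2: S0 reads c1=11/2 → after 1×micro: -11/2; S1 reads c2=-1 → after 2×micro: 59/8; S2 reads c1=59/8 → after 3×micro: 3 ⇒ (c0=-11/2, c1=59/8, c2=3)
macro 3: S0 reads c1=59/8 → after 1×micro: -59/8; S1 reads c2=3 → after 2×micro: 1011/32; S2 reads c1=1011/32 → after 3×micro: 3 ⇒ (c0=-59/8, c1=1011/32, c2=3)
macro 4: S0 reads c1=1011/32 → after 1×micro: -1011/32; S1 reads c2=3 → after 2×micro: 11019/128; S2 reads c1=11019/128 → after 3×micro: 5 ⇒ (c0=-1011/32, c1=11019/128, c2=5)

c0 at macro-step 2 = -11/2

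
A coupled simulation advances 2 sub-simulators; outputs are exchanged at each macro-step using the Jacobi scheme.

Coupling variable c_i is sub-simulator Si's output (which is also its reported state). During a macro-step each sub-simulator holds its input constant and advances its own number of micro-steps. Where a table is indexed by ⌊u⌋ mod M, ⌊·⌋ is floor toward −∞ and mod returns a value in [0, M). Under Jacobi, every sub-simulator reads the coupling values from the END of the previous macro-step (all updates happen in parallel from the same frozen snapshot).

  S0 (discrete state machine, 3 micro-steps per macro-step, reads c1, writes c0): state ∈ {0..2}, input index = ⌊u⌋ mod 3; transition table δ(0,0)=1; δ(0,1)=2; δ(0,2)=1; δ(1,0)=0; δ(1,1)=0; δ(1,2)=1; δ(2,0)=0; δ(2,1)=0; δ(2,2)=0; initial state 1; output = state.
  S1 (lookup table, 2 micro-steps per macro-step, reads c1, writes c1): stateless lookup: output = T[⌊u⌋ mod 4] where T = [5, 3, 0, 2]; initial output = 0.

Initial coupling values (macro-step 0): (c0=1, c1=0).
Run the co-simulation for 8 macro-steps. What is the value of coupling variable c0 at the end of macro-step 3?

c0 at macro-step 3 = 0

macro 1: S0 reads c1=0 → after 3×micro: 0; S1 reads c1=0 → after 2×micro: 5 ⇒ (c0=0, c1=5)
macro 2: S0 reads c1=5 → after 3×micro: 1; S1 reads c1=5 → after 2×micro: 3 ⇒ (c0=1, c1=3)
macro 3: S0 reads c1=3 → after 3×micro: 0; S1 reads c1=3 → after 2×micro: 2 ⇒ (c0=0, c1=2)
macro 4: S0 reads c1=2 → after 3×micro: 1; S1 reads c1=2 → after 2×micro: 0 ⇒ (c0=1, c1=0)
macro 5: S0 reads c1=0 → after 3×micro: 0; S1 reads c1=0 → after 2×micro: 5 ⇒ (c0=0, c1=5)
macro 6: S0 reads c1=5 → after 3×micro: 1; S1 reads c1=5 → after 2×micro: 3 ⇒ (c0=1, c1=3)
macro 7: S0 reads c1=3 → after 3×micro: 0; S1 reads c1=3 → after 2×micro: 2 ⇒ (c0=0, c1=2)
macro 8: S0 reads c1=2 → after 3×micro: 1; S1 reads c1=2 → after 2×micro: 0 ⇒ (c0=1, c1=0)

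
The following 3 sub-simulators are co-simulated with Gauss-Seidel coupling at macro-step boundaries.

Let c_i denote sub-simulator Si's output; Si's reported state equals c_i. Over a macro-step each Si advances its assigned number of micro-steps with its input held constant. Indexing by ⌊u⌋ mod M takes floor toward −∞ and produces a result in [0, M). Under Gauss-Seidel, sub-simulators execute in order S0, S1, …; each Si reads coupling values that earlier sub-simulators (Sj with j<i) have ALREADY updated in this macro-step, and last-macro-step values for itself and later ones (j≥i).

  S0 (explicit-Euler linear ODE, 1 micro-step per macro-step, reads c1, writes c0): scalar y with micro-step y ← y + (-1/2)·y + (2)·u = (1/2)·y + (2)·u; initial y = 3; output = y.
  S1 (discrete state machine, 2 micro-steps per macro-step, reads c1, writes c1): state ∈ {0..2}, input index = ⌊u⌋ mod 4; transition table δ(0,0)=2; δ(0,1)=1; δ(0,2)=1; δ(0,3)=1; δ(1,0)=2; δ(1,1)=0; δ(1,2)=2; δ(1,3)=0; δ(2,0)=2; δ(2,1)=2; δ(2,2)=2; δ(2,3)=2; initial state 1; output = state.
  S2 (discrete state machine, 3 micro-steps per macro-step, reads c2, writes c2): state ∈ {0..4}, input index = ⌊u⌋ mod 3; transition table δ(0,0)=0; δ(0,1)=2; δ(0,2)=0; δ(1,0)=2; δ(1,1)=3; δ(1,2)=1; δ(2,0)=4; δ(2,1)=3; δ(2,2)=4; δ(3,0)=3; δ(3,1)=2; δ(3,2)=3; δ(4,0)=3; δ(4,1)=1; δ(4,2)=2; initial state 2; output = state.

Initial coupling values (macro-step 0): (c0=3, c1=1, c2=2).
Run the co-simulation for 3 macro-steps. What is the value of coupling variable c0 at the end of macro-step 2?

macro 1: S0 reads c1=1 → after 1×micro: 7/2; S1 reads c1=1 → after 2×micro: 1; S2 reads c2=2 → after 3×micro: 4 ⇒ (c0=7/2, c1=1, c2=4)
macro 2: S0 reads c1=1 → after 1×micro: 15/4; S1 reads c1=1 → after 2×micro: 1; S2 reads c2=4 → after 3×micro: 2 ⇒ (c0=15/4, c1=1, c2=2)
macro 3: S0 reads c1=1 → after 1×micro: 31/8; S1 reads c1=1 → after 2×micro: 1; S2 reads c2=2 → after 3×micro: 4 ⇒ (c0=31/8, c1=1, c2=4)

c0 at macro-step 2 = 15/4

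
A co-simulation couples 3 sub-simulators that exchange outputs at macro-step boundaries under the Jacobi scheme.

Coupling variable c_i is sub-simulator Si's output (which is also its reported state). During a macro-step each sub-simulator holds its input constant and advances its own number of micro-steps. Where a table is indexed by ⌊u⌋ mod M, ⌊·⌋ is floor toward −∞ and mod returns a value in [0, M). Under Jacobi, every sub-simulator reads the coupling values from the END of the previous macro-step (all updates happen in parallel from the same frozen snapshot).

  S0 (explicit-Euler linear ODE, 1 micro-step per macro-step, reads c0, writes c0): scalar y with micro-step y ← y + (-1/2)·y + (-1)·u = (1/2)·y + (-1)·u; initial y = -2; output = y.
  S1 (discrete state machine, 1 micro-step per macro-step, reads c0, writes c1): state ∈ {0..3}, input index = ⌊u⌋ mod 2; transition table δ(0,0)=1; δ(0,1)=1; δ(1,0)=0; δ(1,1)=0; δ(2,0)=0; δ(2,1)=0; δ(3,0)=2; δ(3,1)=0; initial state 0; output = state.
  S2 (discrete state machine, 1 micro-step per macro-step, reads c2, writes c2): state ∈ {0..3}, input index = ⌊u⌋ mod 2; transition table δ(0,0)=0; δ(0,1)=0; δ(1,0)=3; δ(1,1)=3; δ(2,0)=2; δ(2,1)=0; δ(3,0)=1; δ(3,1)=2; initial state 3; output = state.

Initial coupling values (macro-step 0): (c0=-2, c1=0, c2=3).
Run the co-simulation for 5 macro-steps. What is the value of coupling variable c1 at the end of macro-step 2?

macro 1: S0 reads c0=-2 → after 1×micro: 1; S1 reads c0=-2 → after 1×micro: 1; S2 reads c2=3 → after 1×micro: 2 ⇒ (c0=1, c1=1, c2=2)
macro 2: S0 reads c0=1 → after 1×micro: -1/2; S1 reads c0=1 → after 1×micro: 0; S2 reads c2=2 → after 1×micro: 2 ⇒ (c0=-1/2, c1=0, c2=2)
macro 3: S0 reads c0=-1/2 → after 1×micro: 1/4; S1 reads c0=-1/2 → after 1×micro: 1; S2 reads c2=2 → after 1×micro: 2 ⇒ (c0=1/4, c1=1, c2=2)
macro 4: S0 reads c0=1/4 → after 1×micro: -1/8; S1 reads c0=1/4 → after 1×micro: 0; S2 reads c2=2 → after 1×micro: 2 ⇒ (c0=-1/8, c1=0, c2=2)
macro 5: S0 reads c0=-1/8 → after 1×micro: 1/16; S1 reads c0=-1/8 → after 1×micro: 1; S2 reads c2=2 → after 1×micro: 2 ⇒ (c0=1/16, c1=1, c2=2)

c1 at macro-step 2 = 0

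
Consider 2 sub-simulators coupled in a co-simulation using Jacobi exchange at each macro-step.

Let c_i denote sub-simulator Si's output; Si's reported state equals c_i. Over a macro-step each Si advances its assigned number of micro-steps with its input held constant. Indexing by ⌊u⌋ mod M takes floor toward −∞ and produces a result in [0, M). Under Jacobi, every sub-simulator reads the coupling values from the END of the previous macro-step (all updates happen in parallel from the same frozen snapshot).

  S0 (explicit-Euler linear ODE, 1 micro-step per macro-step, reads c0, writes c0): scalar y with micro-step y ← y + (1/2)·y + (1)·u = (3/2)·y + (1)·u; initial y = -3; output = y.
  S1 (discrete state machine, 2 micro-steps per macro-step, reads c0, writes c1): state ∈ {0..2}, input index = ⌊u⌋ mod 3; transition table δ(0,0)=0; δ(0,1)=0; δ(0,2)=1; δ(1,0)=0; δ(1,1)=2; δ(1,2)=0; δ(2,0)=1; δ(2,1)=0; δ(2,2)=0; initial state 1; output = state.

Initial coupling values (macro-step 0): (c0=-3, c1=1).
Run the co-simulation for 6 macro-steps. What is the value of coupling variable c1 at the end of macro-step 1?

macro 1: S0 reads c0=-3 → after 1×micro: -15/2; S1 reads c0=-3 → after 2×micro: 0 ⇒ (c0=-15/2, c1=0)
macro 2: S0 reads c0=-15/2 → after 1×micro: -75/4; S1 reads c0=-15/2 → after 2×micro: 0 ⇒ (c0=-75/4, c1=0)
macro 3: S0 reads c0=-75/4 → after 1×micro: -375/8; S1 reads c0=-75/4 → after 2×micro: 0 ⇒ (c0=-375/8, c1=0)
macro 4: S0 reads c0=-375/8 → after 1×micro: -1875/16; S1 reads c0=-375/8 → after 2×micro: 0 ⇒ (c0=-1875/16, c1=0)
macro 5: S0 reads c0=-1875/16 → after 1×micro: -9375/32; S1 reads c0=-1875/16 → after 2×micro: 0 ⇒ (c0=-9375/32, c1=0)
macro 6: S0 reads c0=-9375/32 → after 1×micro: -46875/64; S1 reads c0=-9375/32 → after 2×micro: 0 ⇒ (c0=-46875/64, c1=0)

c1 at macro-step 1 = 0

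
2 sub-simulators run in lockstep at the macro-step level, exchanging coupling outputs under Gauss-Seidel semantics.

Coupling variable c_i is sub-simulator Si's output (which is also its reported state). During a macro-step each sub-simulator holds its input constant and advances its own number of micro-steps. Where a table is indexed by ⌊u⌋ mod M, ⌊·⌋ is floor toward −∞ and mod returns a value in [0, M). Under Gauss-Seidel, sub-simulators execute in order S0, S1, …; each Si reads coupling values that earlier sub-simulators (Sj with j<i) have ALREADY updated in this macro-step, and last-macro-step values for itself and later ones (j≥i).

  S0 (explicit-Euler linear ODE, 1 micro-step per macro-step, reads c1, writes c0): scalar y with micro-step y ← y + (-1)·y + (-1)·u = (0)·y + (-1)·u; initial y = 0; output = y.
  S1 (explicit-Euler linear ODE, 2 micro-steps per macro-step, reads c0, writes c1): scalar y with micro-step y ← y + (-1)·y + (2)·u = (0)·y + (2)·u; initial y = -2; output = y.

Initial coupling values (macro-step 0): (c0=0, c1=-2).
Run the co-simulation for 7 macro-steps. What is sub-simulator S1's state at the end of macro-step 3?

macro 1: S0 reads c1=-2 → after 1×micro: 2; S1 reads c0=2 → after 2×micro: 4 ⇒ (c0=2, c1=4)
macro 2: S0 reads c1=4 → after 1×micro: -4; S1 reads c0=-4 → after 2×micro: -8 ⇒ (c0=-4, c1=-8)
macro 3: S0 reads c1=-8 → after 1×micro: 8; S1 reads c0=8 → after 2×micro: 16 ⇒ (c0=8, c1=16)
macro 4: S0 reads c1=16 → after 1×micro: -16; S1 reads c0=-16 → after 2×micro: -32 ⇒ (c0=-16, c1=-32)
macro 5: S0 reads c1=-32 → after 1×micro: 32; S1 reads c0=32 → after 2×micro: 64 ⇒ (c0=32, c1=64)
macro 6: S0 reads c1=64 → after 1×micro: -64; S1 reads c0=-64 → after 2×micro: -128 ⇒ (c0=-64, c1=-128)
macro 7: S0 reads c1=-128 → after 1×micro: 128; S1 reads c0=128 → after 2×micro: 256 ⇒ (c0=128, c1=256)

S1 state at macro-step 3 = 16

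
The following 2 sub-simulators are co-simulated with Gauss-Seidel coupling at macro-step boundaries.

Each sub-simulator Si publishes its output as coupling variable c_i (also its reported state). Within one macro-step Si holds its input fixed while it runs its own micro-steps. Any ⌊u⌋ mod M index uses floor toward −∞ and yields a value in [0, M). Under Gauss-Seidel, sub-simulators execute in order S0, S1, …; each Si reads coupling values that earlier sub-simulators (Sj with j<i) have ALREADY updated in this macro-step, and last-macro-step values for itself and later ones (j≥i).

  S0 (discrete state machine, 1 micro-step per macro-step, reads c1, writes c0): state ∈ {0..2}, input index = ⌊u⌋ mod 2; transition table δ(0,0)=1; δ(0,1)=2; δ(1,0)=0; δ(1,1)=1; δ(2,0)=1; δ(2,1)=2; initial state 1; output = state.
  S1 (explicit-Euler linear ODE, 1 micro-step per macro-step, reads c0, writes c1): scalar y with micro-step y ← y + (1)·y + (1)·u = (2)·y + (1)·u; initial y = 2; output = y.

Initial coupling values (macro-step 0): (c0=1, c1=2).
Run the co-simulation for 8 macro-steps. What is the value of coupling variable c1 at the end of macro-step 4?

macro 1: S0 reads c1=2 → after 1×micro: 0; S1 reads c0=0 → after 1×micro: 4 ⇒ (c0=0, c1=4)
macro 2: S0 reads c1=4 → after 1×micro: 1; S1 reads c0=1 → after 1×micro: 9 ⇒ (c0=1, c1=9)
macro 3: S0 reads c1=9 → after 1×micro: 1; S1 reads c0=1 → after 1×micro: 19 ⇒ (c0=1, c1=19)
macro 4: S0 reads c1=19 → after 1×micro: 1; S1 reads c0=1 → after 1×micro: 39 ⇒ (c0=1, c1=39)
macro 5: S0 reads c1=39 → after 1×micro: 1; S1 reads c0=1 → after 1×micro: 79 ⇒ (c0=1, c1=79)
macro 6: S0 reads c1=79 → after 1×micro: 1; S1 reads c0=1 → after 1×micro: 159 ⇒ (c0=1, c1=159)
macro 7: S0 reads c1=159 → after 1×micro: 1; S1 reads c0=1 → after 1×micro: 319 ⇒ (c0=1, c1=319)
macro 8: S0 reads c1=319 → after 1×micro: 1; S1 reads c0=1 → after 1×micro: 639 ⇒ (c0=1, c1=639)

c1 at macro-step 4 = 39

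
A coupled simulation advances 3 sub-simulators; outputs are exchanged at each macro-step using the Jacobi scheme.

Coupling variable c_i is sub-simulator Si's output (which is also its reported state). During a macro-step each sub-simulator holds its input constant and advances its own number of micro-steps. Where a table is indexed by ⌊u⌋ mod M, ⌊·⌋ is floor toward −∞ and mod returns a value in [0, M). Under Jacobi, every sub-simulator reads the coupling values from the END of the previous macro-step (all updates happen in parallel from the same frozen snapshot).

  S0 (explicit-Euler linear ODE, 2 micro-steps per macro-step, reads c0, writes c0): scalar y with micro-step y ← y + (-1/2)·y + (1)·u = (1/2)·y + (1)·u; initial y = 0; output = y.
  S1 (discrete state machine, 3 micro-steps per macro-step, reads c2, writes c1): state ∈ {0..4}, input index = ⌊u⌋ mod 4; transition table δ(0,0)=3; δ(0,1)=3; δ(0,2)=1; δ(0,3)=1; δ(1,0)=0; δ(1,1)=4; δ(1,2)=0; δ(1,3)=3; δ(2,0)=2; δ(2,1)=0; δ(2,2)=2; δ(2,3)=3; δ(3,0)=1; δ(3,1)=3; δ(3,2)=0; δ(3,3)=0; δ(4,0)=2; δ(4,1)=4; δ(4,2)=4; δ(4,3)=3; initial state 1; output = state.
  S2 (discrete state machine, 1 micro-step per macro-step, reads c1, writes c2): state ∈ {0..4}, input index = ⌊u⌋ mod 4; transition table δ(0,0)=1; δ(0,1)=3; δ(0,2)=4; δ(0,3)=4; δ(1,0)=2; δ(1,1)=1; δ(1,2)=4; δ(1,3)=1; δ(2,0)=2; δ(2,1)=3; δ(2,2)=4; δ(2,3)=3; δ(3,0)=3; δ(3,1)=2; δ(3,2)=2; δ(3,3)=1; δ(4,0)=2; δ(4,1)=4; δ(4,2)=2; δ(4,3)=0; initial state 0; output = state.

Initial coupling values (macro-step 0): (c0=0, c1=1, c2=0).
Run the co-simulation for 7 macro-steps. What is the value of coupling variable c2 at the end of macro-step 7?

macro 1: S0 reads c0=0 → after 2×micro: 0; S1 reads c2=0 → after 3×micro: 1; S2 reads c1=1 → after 1×micro: 3 ⇒ (c0=0, c1=1, c2=3)
macro 2: S0 reads c0=0 → after 2×micro: 0; S1 reads c2=3 → after 3×micro: 1; S2 reads c1=1 → after 1×micro: 2 ⇒ (c0=0, c1=1, c2=2)
macro 3: S0 reads c0=0 → after 2×micro: 0; S1 reads c2=2 → after 3×micro: 0; S2 reads c1=1 → after 1×micro: 3 ⇒ (c0=0, c1=0, c2=3)
macro 4: S0 reads c0=0 → after 2×micro: 0; S1 reads c2=3 → after 3×micro: 0; S2 reads c1=0 → after 1×micro: 3 ⇒ (c0=0, c1=0, c2=3)
macro 5: S0 reads c0=0 → after 2×micro: 0; S1 reads c2=3 → after 3×micro: 0; S2 reads c1=0 → after 1×micro: 3 ⇒ (c0=0, c1=0, c2=3)
macro 6: S0 reads c0=0 → after 2×micro: 0; S1 reads c2=3 → after 3×micro: 0; S2 reads c1=0 → after 1×micro: 3 ⇒ (c0=0, c1=0, c2=3)
macro 7: S0 reads c0=0 → after 2×micro: 0; S1 reads c2=3 → after 3×micro: 0; S2 reads c1=0 → after 1×micro: 3 ⇒ (c0=0, c1=0, c2=3)

c2 at macro-step 7 = 3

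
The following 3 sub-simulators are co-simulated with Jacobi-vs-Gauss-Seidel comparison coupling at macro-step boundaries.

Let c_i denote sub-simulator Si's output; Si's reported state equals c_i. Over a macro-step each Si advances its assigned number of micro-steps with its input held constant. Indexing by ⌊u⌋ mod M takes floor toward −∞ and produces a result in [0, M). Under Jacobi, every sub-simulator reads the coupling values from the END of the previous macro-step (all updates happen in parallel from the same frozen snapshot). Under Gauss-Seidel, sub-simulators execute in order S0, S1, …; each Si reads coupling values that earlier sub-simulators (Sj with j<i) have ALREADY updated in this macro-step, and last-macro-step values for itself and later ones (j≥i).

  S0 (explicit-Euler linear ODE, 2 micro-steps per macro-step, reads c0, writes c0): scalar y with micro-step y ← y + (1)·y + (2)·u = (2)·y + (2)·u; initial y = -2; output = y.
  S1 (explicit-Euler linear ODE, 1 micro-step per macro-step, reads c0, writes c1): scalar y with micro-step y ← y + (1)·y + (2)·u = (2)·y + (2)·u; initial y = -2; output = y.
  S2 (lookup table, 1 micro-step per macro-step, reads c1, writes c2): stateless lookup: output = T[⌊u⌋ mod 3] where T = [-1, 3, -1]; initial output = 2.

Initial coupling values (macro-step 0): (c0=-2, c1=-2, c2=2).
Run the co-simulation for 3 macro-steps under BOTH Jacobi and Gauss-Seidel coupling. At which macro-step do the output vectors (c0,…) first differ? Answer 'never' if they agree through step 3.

first divergence at macro-step: 1

[Jacobi] macro 1: S0 reads c0=-2 → after 2×micro: -20; S1 reads c0=-2 → after 1×micro: -8; S2 reads c1=-2 → after 1×micro: 3 ⇒ (c0=-20, c1=-8, c2=3)
[Jacobi] macro 2: S0 reads c0=-20 → after 2×micro: -200; S1 reads c0=-20 → after 1×micro: -56; S2 reads c1=-8 → after 1×micro: 3 ⇒ (c0=-200, c1=-56, c2=3)
[Jacobi] macro 3: S0 reads c0=-200 → after 2×micro: -2000; S1 reads c0=-200 → after 1×micro: -512; S2 reads c1=-56 → after 1×micro: 3 ⇒ (c0=-2000, c1=-512, c2=3)
[Gauss-Seidel] macro 1: S0 reads c0=-2 → after 2×micro: -20; S1 reads c0=-20 → after 1×micro: -44; S2 reads c1=-44 → after 1×micro: 3 ⇒ (c0=-20, c1=-44, c2=3)
[Gauss-Seidel] macro 2: S0 reads c0=-20 → after 2×micro: -200; S1 reads c0=-200 → after 1×micro: -488; S2 reads c1=-488 → after 1×micro: 3 ⇒ (c0=-200, c1=-488, c2=3)
[Gauss-Seidel] macro 3: S0 reads c0=-200 → after 2×micro: -2000; S1 reads c0=-2000 → after 1×micro: -4976; S2 reads c1=-4976 → after 1×micro: 3 ⇒ (c0=-2000, c1=-4976, c2=3)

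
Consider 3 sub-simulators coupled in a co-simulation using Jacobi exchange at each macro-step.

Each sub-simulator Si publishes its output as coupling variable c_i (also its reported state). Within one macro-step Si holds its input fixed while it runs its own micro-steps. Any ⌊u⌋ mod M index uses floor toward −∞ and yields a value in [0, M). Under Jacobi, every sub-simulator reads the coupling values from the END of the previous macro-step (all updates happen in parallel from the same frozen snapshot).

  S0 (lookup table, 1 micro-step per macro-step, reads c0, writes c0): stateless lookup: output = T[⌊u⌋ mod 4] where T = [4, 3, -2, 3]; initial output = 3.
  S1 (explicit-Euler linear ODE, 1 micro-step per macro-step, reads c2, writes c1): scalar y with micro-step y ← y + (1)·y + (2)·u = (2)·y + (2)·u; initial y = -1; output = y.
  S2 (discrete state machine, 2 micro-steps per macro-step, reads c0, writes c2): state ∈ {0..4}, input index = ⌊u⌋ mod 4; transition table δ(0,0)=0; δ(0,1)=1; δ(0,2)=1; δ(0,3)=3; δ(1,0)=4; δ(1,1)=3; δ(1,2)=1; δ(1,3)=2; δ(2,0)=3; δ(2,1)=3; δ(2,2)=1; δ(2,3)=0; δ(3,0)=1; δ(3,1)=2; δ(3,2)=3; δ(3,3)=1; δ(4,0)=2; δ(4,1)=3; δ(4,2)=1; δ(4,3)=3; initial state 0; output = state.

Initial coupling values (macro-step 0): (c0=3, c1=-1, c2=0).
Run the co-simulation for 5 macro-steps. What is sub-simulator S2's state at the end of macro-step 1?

macro 1: S0 reads c0=3 → after 1×micro: 3; S1 reads c2=0 → after 1×micro: -2; S2 reads c0=3 → after 2×micro: 1 ⇒ (c0=3, c1=-2, c2=1)
macro 2: S0 reads c0=3 → after 1×micro: 3; S1 reads c2=1 → after 1×micro: -2; S2 reads c0=3 → after 2×micro: 0 ⇒ (c0=3, c1=-2, c2=0)
macro 3: S0 reads c0=3 → after 1×micro: 3; S1 reads c2=0 → after 1×micro: -4; S2 reads c0=3 → after 2×micro: 1 ⇒ (c0=3, c1=-4, c2=1)
macro 4: S0 reads c0=3 → after 1×micro: 3; S1 reads c2=1 → after 1×micro: -6; S2 reads c0=3 → after 2×micro: 0 ⇒ (c0=3, c1=-6, c2=0)
macro 5: S0 reads c0=3 → after 1×micro: 3; S1 reads c2=0 → after 1×micro: -12; S2 reads c0=3 → after 2×micro: 1 ⇒ (c0=3, c1=-12, c2=1)

S2 state at macro-step 1 = 1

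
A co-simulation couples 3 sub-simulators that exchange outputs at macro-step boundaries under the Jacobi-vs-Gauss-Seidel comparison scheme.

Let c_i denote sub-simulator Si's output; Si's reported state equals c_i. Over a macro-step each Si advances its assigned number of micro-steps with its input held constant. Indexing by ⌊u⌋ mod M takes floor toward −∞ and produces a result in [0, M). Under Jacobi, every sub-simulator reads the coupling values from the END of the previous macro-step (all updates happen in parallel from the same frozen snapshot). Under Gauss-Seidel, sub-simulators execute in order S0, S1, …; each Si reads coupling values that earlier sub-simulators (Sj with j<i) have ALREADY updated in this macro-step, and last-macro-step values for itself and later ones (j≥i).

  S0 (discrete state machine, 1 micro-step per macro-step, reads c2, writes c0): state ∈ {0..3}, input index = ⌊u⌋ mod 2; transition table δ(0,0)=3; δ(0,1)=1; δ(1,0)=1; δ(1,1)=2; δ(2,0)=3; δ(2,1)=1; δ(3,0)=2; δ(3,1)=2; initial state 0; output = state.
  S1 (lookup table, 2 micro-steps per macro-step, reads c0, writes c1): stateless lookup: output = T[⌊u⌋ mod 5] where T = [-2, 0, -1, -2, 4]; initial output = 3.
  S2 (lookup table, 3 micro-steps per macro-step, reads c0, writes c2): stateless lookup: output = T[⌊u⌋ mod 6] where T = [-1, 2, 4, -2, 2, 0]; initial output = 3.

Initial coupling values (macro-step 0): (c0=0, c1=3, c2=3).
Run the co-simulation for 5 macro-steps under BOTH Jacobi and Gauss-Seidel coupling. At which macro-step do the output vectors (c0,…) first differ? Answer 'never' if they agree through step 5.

first divergence at macro-step: 1

[Jacobi] macro 1: S0 reads c2=3 → after 1×micro: 1; S1 reads c0=0 → after 2×micro: -2; S2 reads c0=0 → after 3×micro: -1 ⇒ (c0=1, c1=-2, c2=-1)
[Jacobi] macro 2: S0 reads c2=-1 → after 1×micro: 2; S1 reads c0=1 → after 2×micro: 0; S2 reads c0=1 → after 3×micro: 2 ⇒ (c0=2, c1=0, c2=2)
[Jacobi] macro 3: S0 reads c2=2 → after 1×micro: 3; S1 reads c0=2 → after 2×micro: -1; S2 reads c0=2 → after 3×micro: 4 ⇒ (c0=3, c1=-1, c2=4)
[Jacobi] macro 4: S0 reads c2=4 → after 1×micro: 2; S1 reads c0=3 → after 2×micro: -2; S2 reads c0=3 → after 3×micro: -2 ⇒ (c0=2, c1=-2, c2=-2)
[Jacobi] macro 5: S0 reads c2=-2 → after 1×micro: 3; S1 reads c0=2 → after 2×micro: -1; S2 reads c0=2 → after 3×micro: 4 ⇒ (c0=3, c1=-1, c2=4)
[Gauss-Seidel] macro 1: S0 reads c2=3 → after 1×micro: 1; S1 reads c0=1 → after 2×micro: 0; S2 reads c0=1 → after 3×micro: 2 ⇒ (c0=1, c1=0, c2=2)
[Gauss-Seidel] macro 2: S0 reads c2=2 → after 1×micro: 1; S1 reads c0=1 → after 2×micro: 0; S2 reads c0=1 → after 3×micro: 2 ⇒ (c0=1, c1=0, c2=2)
[Gauss-Seidel] macro 3: S0 reads c2=2 → after 1×micro: 1; S1 reads c0=1 → after 2×micro: 0; S2 reads c0=1 → after 3×micro: 2 ⇒ (c0=1, c1=0, c2=2)
[Gauss-Seidel] macro 4: S0 reads c2=2 → after 1×micro: 1; S1 reads c0=1 → after 2×micro: 0; S2 reads c0=1 → after 3×micro: 2 ⇒ (c0=1, c1=0, c2=2)
[Gauss-Seidel] macro 5: S0 reads c2=2 → after 1×micro: 1; S1 reads c0=1 → after 2×micro: 0; S2 reads c0=1 → after 3×micro: 2 ⇒ (c0=1, c1=0, c2=2)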